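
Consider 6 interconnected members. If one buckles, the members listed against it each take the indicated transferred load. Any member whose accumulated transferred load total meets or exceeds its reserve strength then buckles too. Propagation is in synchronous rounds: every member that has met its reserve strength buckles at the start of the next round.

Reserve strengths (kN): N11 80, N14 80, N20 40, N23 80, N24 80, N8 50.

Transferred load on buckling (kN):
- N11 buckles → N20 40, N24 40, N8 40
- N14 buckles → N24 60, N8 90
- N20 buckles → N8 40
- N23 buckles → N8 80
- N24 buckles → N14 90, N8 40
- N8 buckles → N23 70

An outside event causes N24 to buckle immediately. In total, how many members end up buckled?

3

Round 1 — N24 buckles (initial).
  N14: +90 → 90 ≥ 80
  N8: +40 → 40 < 50
Round 2 — N14 buckles.
  N8: +90 → 130 ≥ 50
Round 3 — N8 buckles.
  N23: +70 → 70 < 80
No further bucklings.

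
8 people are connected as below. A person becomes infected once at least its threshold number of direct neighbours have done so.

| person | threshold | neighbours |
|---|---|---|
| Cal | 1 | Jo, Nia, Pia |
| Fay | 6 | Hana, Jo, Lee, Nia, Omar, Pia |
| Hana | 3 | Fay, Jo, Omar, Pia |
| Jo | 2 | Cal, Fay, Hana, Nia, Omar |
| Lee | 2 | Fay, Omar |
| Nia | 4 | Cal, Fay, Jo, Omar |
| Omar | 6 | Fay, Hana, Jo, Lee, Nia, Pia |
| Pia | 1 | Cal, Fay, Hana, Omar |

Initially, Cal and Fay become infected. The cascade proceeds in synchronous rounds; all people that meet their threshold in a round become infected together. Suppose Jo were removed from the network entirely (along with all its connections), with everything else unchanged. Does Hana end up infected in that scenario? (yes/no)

With Jo removed:
Round 1 — Cal, Fay become infected (initial).
Round 2 — checking thresholds:
  Hana: 1 of 3 neighbours < 3, below threshold.
  Lee: 1 of 2 neighbours < 2, below threshold.
  Nia: 2 of 3 neighbours < 4, below threshold.
  Omar: 1 of 5 neighbours < 6, below threshold.
  Pia: 2 of 4 neighbours ≥ 1, becomes infected.
Round 3 — no new infections; cascade stops.

no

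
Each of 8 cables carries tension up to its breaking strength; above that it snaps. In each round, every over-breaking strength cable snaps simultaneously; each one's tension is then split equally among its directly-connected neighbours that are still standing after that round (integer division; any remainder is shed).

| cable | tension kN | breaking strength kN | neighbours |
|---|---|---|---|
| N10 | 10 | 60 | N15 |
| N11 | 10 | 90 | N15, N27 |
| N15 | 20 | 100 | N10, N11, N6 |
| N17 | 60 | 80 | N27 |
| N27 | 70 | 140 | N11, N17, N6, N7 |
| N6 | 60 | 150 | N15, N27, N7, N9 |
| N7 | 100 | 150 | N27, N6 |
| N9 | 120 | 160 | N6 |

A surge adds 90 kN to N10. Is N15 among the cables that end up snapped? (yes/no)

yes

Round 1 — N10 at 100 > 60. N10 snaps.
  N10 sheds 100 kN to N15: 100 each.
    N15: 20+100 = 120 > 100
Round 2 — N15 snaps.
  N15 sheds 120 kN to N11, N6: 60 each.
    N11: 10+60 = 70 ≤ 90
    N6: 60+60 = 120 ≤ 150
No further breaks.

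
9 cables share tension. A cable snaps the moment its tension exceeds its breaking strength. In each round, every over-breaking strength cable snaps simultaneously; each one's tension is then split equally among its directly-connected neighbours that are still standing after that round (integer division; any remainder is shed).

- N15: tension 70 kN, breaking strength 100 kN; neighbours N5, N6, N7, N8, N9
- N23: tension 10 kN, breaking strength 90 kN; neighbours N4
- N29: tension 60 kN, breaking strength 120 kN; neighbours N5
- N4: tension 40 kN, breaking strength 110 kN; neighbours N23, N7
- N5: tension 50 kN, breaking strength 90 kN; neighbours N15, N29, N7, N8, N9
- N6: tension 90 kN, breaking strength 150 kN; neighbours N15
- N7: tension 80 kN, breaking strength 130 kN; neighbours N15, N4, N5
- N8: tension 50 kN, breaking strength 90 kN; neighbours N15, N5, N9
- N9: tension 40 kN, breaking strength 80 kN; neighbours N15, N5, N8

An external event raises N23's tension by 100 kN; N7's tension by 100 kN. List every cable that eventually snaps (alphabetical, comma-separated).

N15, N23, N4, N5, N7, N8, N9

Round 1 — N23 at 110 > 90; N7 at 180 > 130. N23, N7 snap.
  N23 sheds 110 kN to N4: 110 each.
    N4: 40+110 = 150 > 110
  N7 sheds 180 kN to N15, N4, N5: 60 each.
    N15: 70+60 = 130 > 100
    N4: 150+60 = 210 > 110
    N5: 50+60 = 110 > 90
Round 2 — N15, N4, N5 snap.
  N15 sheds 130 kN to N6, N8, N9: 43 each (1 lost).
    N6: 90+43 = 133 ≤ 150
    N8: 50+43 = 93 > 90
    N9: 40+43 = 83 > 80
  N4 sheds 210 kN: no online neighbours, lost.
  N5 sheds 110 kN to N29, N8, N9: 36 each (2 lost).
    N29: 60+36 = 96 ≤ 120
    N8: 93+36 = 129 > 90
    N9: 83+36 = 119 > 80
Round 3 — N8, N9 snap.
  N8 sheds 129 kN: no online neighbours, lost.
  N9 sheds 119 kN: no online neighbours, lost.
No further breaks.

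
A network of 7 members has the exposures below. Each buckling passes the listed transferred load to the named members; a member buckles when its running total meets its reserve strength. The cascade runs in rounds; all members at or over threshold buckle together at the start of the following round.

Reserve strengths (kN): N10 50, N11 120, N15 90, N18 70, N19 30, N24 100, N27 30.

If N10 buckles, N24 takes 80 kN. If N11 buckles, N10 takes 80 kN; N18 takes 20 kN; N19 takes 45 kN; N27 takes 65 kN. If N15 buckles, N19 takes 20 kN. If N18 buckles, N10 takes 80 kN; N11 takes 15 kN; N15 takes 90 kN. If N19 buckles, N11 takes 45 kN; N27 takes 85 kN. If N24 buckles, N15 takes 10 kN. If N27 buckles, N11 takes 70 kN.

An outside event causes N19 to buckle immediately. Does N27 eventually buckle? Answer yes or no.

Round 1 — N19 buckles (initial).
  N11: +45 → 45 < 120
  N27: +85 → 85 ≥ 30
Round 2 — N27 buckles.
  N11: +70 → 115 < 120
No further bucklings.

yes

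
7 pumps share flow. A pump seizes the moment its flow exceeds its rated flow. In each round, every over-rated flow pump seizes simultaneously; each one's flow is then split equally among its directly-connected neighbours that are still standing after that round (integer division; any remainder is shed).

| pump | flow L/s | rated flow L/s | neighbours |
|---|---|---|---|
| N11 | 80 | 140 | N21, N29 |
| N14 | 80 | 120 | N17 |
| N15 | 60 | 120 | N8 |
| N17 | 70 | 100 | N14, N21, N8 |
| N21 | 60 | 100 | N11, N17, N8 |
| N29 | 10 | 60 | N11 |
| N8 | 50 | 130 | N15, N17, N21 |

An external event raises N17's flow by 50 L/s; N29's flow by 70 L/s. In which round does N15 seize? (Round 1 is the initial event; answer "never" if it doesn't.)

5

Round 1 — N17 at 120 > 100; N29 at 80 > 60. N17, N29 seize.
  N17 sheds 120 L/s to N14, N21, N8: 40 each.
    N14: 80+40 = 120 ≤ 120
    N21: 60+40 = 100 ≤ 100
    N8: 50+40 = 90 ≤ 130
  N29 sheds 80 L/s to N11: 80 each.
    N11: 80+80 = 160 > 140
Round 2 — N11 seizes.
  N11 sheds 160 L/s to N21: 160 each.
    N21: 100+160 = 260 > 100
Round 3 — N21 seizes.
  N21 sheds 260 L/s to N8: 260 each.
    N8: 90+260 = 350 > 130
Round 4 — N8 seizes.
  N8 sheds 350 L/s to N15: 350 each.
    N15: 60+350 = 410 > 120
Round 5 — N15 seizes.
  N15 sheds 410 L/s: no online neighbours, lost.
No further seizures.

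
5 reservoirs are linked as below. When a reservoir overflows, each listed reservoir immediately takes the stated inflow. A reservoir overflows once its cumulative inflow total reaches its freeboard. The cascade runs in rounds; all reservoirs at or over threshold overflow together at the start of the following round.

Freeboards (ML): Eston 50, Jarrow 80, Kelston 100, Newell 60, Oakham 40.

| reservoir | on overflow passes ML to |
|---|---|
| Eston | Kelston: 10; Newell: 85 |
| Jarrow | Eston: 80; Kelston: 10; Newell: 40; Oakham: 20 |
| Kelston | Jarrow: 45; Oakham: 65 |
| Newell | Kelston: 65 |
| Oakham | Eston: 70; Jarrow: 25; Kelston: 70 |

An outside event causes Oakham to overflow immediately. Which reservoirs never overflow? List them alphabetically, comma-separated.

Round 1 — Oakham overflows (initial).
  Eston: +70 → 70 ≥ 50
  Jarrow: +25 → 25 < 80
  Kelston: +70 → 70 < 100
Round 2 — Eston overflows.
  Kelston: +10 → 80 < 100
  Newell: +85 → 85 ≥ 60
Round 3 — Newell overflows.
  Kelston: +65 → 145 ≥ 100
Round 4 — Kelston overflows.
  Jarrow: +45 → 70 < 80
No further overflows.

Jarrow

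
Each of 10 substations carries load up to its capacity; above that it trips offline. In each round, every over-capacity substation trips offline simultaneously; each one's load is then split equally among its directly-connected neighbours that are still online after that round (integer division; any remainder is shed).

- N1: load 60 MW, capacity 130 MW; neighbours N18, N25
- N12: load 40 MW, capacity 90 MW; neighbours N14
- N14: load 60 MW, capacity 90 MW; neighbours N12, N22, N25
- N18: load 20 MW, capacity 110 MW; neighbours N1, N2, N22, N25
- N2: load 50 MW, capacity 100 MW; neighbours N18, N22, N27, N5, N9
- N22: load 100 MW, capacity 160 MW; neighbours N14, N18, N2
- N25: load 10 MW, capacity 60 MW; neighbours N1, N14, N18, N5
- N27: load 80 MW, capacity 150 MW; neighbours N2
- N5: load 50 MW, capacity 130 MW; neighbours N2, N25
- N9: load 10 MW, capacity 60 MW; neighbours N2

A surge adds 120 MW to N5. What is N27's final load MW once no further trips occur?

113

Round 1 — N5 at 170 > 130. N5 trips offline.
  N5 sheds 170 MW to N2, N25: 85 each.
    N2: 50+85 = 135 > 100
    N25: 10+85 = 95 > 60
Round 2 — N2, N25 trip offline.
  N2 sheds 135 MW to N18, N22, N27, N9: 33 each (3 lost).
    N18: 20+33 = 53 ≤ 110
    N22: 100+33 = 133 ≤ 160
    N27: 80+33 = 113 ≤ 150
    N9: 10+33 = 43 ≤ 60
  N25 sheds 95 MW to N1, N14, N18: 31 each (2 lost).
    N1: 60+31 = 91 ≤ 130
    N14: 60+31 = 91 > 90
    N18: 53+31 = 84 ≤ 110
Round 3 — N14 trips offline.
  N14 sheds 91 MW to N12, N22: 45 each (1 lost).
    N12: 40+45 = 85 ≤ 90
    N22: 133+45 = 178 > 160
Round 4 — N22 trips offline.
  N22 sheds 178 MW to N18: 178 each.
    N18: 84+178 = 262 > 110
Round 5 — N18 trips offline.
  N18 sheds 262 MW to N1: 262 each.
    N1: 91+262 = 353 > 130
Round 6 — N1 trips offline.
  N1 sheds 353 MW: no online neighbours, lost.
No further trips.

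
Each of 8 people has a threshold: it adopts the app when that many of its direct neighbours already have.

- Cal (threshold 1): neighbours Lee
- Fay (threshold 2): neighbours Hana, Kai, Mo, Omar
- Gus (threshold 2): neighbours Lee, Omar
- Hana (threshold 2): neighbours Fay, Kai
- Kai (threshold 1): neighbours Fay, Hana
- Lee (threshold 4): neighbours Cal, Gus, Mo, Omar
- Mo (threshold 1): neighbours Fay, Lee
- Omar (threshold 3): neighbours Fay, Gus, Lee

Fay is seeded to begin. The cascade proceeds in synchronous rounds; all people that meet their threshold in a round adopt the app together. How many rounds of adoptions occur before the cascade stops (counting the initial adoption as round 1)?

3

Round 1 — Fay adopts the app (initial).
Round 2 — checking thresholds:
  Hana: 1 of 2 neighbours < 2, below threshold.
  Kai: 1 of 2 neighbours ≥ 1, adopts the app.
  Mo: 1 of 2 neighbours ≥ 1, adopts the app.
  Omar: 1 of 3 neighbours < 3, below threshold.
Round 3 — checking thresholds:
  Hana: 2 of 2 neighbours ≥ 2, adopts the app.
  Lee: 1 of 4 neighbours < 4, below threshold.
  Omar: 1 of 3 neighbours < 3, below threshold.
Round 4 — no new adoptions; cascade stops.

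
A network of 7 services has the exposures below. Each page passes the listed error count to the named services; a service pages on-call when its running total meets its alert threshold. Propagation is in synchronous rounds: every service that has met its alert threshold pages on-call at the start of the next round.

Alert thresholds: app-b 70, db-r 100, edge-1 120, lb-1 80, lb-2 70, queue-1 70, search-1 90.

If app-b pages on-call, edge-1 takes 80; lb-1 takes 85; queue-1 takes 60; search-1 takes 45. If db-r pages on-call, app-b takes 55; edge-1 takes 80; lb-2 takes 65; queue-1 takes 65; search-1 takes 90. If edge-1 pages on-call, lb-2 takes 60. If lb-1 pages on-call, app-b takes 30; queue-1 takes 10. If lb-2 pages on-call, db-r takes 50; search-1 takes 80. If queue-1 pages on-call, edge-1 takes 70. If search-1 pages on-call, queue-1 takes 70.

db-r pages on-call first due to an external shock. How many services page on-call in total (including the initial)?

5

Round 1 — db-r pages on-call (initial).
  app-b: +55 → 55 < 70
  edge-1: +80 → 80 < 120
  lb-2: +65 → 65 < 70
  queue-1: +65 → 65 < 70
  search-1: +90 → 90 ≥ 90
Round 2 — search-1 pages on-call.
  queue-1: +70 → 135 ≥ 70
Round 3 — queue-1 pages on-call.
  edge-1: +70 → 150 ≥ 120
Round 4 — edge-1 pages on-call.
  lb-2: +60 → 125 ≥ 70
Round 5 — lb-2 pages on-call.
No further pages.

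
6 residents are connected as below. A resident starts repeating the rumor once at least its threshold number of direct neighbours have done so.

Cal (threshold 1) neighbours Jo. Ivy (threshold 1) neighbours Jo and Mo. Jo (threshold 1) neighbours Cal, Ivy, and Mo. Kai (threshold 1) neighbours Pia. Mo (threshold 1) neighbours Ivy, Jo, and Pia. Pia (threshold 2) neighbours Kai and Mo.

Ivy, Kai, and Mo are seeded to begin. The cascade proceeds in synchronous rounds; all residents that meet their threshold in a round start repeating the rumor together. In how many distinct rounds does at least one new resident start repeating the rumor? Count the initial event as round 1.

3

Round 1 — Ivy, Kai, Mo start repeating the rumor (initial).
Round 2 — checking thresholds:
  Jo: 2 of 3 neighbours ≥ 1, starts repeating the rumor.
  Pia: 2 of 2 neighbours ≥ 2, starts repeating the rumor.
Round 3 — checking thresholds:
  Cal: 1 of 1 neighbours ≥ 1, starts repeating the rumor.
Round 4 — no new spreads; cascade stops.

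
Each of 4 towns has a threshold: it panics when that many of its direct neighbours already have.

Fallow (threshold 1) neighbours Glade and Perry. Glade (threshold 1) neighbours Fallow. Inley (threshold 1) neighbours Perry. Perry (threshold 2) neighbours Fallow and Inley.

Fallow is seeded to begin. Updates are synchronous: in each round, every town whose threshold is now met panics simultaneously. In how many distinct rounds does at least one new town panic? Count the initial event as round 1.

Round 1 — Fallow panics (initial).
Round 2 — checking thresholds:
  Glade: 1 of 1 neighbours ≥ 1, panics.
  Perry: 1 of 2 neighbours < 2, not yet.
Round 3 — no new panics; cascade stops.

2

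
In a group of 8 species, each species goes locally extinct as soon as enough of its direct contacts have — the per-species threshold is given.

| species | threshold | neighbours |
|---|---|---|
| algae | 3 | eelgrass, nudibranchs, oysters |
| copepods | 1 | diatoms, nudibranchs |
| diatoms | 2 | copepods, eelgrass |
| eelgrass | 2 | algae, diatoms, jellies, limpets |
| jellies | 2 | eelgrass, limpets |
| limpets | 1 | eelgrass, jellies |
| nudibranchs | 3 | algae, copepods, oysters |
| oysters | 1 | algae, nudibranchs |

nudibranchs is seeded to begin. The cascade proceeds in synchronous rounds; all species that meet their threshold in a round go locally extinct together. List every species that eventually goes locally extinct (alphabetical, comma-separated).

copepods, nudibranchs, oysters

Round 1 — nudibranchs goes locally extinct (initial).
Round 2 — checking thresholds:
  algae: 1 of 3 neighbours < 3, holds.
  copepods: 1 of 2 neighbours ≥ 1, goes locally extinct.
  oysters: 1 of 2 neighbours ≥ 1, goes locally extinct.
Round 3 — no new extinctions; cascade stops.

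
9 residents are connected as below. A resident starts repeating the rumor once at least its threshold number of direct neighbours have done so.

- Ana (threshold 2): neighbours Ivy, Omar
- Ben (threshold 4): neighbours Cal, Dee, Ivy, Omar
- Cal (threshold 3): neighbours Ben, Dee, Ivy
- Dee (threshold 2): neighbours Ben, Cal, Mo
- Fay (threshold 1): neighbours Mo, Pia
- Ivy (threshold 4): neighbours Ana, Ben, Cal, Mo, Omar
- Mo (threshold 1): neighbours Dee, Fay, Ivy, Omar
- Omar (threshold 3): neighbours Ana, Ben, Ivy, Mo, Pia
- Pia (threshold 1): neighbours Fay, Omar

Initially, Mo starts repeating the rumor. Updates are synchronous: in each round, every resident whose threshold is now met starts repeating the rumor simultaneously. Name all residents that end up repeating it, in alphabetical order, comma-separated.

Fay, Mo, Pia

Round 1 — Mo starts repeating the rumor (initial).
Round 2 — checking thresholds:
  Dee: 1 of 3 neighbours < 2, below threshold.
  Fay: 1 of 2 neighbours ≥ 1, starts repeating the rumor.
  Ivy: 1 of 5 neighbours < 4, below threshold.
  Omar: 1 of 5 neighbours < 3, below threshold.
Round 3 — checking thresholds:
  Dee: 1 of 3 neighbours < 2, below threshold.
  Ivy: 1 of 5 neighbours < 4, below threshold.
  Omar: 1 of 5 neighbours < 3, below threshold.
  Pia: 1 of 2 neighbours ≥ 1, starts repeating the rumor.
Round 4 — no new spreads; cascade stops.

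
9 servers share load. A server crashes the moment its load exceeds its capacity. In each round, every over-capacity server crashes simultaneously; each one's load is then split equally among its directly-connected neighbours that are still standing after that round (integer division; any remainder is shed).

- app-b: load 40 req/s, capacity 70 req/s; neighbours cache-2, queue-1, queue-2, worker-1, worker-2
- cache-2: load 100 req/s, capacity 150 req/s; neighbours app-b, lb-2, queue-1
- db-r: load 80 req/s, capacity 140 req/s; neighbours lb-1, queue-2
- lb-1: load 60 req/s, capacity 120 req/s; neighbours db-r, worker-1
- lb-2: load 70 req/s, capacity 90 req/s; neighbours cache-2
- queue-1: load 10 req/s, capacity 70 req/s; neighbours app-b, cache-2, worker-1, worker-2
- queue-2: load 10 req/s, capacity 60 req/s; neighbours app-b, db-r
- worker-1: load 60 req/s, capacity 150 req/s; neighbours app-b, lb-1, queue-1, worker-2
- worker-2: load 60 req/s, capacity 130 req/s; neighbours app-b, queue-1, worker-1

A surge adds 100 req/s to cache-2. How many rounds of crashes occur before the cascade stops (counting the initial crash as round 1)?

7

Round 1 — cache-2 at 200 > 150. cache-2 crashes.
  cache-2 sheds 200 req/s to app-b, lb-2, queue-1: 66 each (2 lost).
    app-b: 40+66 = 106 > 70
    lb-2: 70+66 = 136 > 90
    queue-1: 10+66 = 76 > 70
Round 2 — app-b, lb-2, queue-1 crash.
  app-b sheds 106 req/s to queue-2, worker-1, worker-2: 35 each (1 lost).
    queue-2: 10+35 = 45 ≤ 60
    worker-1: 60+35 = 95 ≤ 150
    worker-2: 60+35 = 95 ≤ 130
  lb-2 sheds 136 req/s: no online neighbours, lost.
  queue-1 sheds 76 req/s to worker-1, worker-2: 38 each.
    worker-1: 95+38 = 133 ≤ 150
    worker-2: 95+38 = 133 > 130
Round 3 — worker-2 crashes.
  worker-2 sheds 133 req/s to worker-1: 133 each.
    worker-1: 133+133 = 266 > 150
Round 4 — worker-1 crashes.
  worker-1 sheds 266 req/s to lb-1: 266 each.
    lb-1: 60+266 = 326 > 120
Round 5 — lb-1 crashes.
  lb-1 sheds 326 req/s to db-r: 326 each.
    db-r: 80+326 = 406 > 140
Round 6 — db-r crashes.
  db-r sheds 406 req/s to queue-2: 406 each.
    queue-2: 45+406 = 451 > 60
Round 7 — queue-2 crashes.
  queue-2 sheds 451 req/s: no online neighbours, lost.
No further crashes.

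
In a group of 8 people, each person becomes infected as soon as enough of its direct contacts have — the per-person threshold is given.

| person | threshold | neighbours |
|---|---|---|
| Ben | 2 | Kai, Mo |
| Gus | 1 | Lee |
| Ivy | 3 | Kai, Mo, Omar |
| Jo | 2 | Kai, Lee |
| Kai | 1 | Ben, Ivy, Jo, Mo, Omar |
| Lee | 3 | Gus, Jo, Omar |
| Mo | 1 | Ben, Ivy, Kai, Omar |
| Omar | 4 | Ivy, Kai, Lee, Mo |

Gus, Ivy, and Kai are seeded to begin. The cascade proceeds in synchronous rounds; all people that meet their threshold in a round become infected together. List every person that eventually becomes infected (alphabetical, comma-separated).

Round 1 — Gus, Ivy, Kai become infected (initial).
Round 2 — checking thresholds:
  Ben: 1 of 2 neighbours < 2, below threshold.
  Jo: 1 of 2 neighbours < 2, below threshold.
  Lee: 1 of 3 neighbours < 3, below threshold.
  Mo: 2 of 4 neighbours ≥ 1, becomes infected.
  Omar: 2 of 4 neighbours < 4, below threshold.
Round 3 — checking thresholds:
  Ben: 2 of 2 neighbours ≥ 2, becomes infected.
  Jo: 1 of 2 neighbours < 2, below threshold.
  Lee: 1 of 3 neighbours < 3, below threshold.
  Omar: 3 of 4 neighbours < 4, below threshold.
Round 4 — no new infections; cascade stops.

Ben, Gus, Ivy, Kai, Mo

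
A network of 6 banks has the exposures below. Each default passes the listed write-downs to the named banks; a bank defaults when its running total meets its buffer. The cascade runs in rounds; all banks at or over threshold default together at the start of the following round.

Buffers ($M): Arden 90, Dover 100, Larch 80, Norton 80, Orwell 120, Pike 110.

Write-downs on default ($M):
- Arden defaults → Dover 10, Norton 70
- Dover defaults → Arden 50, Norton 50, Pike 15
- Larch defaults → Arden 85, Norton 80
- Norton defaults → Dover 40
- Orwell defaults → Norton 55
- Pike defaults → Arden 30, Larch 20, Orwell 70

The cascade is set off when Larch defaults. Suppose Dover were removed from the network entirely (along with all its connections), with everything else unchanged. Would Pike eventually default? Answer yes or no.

With Dover removed:
Round 1 — Larch defaults (initial).
  Arden: +85 → 85 < 90
  Norton: +80 → 80 ≥ 80
Round 2 — Norton defaults.
No further defaults.

no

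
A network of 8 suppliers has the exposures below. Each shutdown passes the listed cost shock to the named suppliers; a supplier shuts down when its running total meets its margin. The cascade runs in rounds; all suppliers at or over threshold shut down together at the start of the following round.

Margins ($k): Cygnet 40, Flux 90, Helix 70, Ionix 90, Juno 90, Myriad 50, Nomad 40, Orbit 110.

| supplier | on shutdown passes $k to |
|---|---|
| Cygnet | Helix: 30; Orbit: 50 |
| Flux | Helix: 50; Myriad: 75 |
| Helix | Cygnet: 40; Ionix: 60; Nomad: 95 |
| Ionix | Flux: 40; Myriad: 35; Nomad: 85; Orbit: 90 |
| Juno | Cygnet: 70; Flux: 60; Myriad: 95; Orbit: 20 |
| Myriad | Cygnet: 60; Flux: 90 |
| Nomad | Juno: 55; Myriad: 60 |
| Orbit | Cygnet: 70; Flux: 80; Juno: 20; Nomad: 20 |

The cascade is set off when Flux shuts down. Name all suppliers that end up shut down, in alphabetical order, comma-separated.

Cygnet, Flux, Helix, Myriad, Nomad

Round 1 — Flux shuts down (initial).
  Helix: +50 → 50 < 70
  Myriad: +75 → 75 ≥ 50
Round 2 — Myriad shuts down.
  Cygnet: +60 → 60 ≥ 40
Round 3 — Cygnet shuts down.
  Helix: +30 → 80 ≥ 70
  Orbit: +50 → 50 < 110
Round 4 — Helix shuts down.
  Ionix: +60 → 60 < 90
  Nomad: +95 → 95 ≥ 40
Round 5 — Nomad shuts down.
  Juno: +55 → 55 < 90
No further shutdowns.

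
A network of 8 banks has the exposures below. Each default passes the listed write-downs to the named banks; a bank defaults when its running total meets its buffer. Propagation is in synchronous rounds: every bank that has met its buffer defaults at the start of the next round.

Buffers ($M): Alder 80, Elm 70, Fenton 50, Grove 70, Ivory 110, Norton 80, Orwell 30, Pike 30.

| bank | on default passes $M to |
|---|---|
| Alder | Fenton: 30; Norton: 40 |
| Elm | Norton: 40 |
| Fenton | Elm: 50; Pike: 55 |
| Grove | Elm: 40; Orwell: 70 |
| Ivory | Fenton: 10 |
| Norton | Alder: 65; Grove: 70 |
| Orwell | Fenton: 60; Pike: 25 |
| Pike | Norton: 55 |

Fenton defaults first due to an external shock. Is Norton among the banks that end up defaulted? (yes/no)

Round 1 — Fenton defaults (initial).
  Elm: +50 → 50 < 70
  Pike: +55 → 55 ≥ 30
Round 2 — Pike defaults.
  Norton: +55 → 55 < 80
No further defaults.

no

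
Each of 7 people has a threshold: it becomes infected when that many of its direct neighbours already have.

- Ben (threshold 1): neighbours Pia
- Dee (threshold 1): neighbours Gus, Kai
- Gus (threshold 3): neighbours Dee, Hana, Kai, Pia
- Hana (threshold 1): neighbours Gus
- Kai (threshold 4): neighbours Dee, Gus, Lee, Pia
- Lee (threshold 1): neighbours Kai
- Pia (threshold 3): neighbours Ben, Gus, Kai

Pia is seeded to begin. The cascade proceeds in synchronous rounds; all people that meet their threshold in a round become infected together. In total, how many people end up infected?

Round 1 — Pia becomes infected (initial).
Round 2 — checking thresholds:
  Ben: 1 of 1 neighbours ≥ 1, becomes infected.
  Gus: 1 of 4 neighbours < 3, holds.
  Kai: 1 of 4 neighbours < 4, holds.
Round 3 — no new infections; cascade stops.

2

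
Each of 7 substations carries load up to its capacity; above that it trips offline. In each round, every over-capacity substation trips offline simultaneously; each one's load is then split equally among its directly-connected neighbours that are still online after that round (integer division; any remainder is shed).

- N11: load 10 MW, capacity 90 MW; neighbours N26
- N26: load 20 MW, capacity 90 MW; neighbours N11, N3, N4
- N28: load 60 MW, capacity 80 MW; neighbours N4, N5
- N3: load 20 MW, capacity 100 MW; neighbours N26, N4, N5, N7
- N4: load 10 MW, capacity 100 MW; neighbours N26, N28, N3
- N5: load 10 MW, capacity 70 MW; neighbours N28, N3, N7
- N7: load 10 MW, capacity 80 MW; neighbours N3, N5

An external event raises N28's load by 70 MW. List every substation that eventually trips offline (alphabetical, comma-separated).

N28, N5

Round 1 — N28 at 130 > 80. N28 trips offline.
  N28 sheds 130 MW to N4, N5: 65 each.
    N4: 10+65 = 75 ≤ 100
    N5: 10+65 = 75 > 70
Round 2 — N5 trips offline.
  N5 sheds 75 MW to N3, N7: 37 each (1 lost).
    N3: 20+37 = 57 ≤ 100
    N7: 10+37 = 47 ≤ 80
No further trips.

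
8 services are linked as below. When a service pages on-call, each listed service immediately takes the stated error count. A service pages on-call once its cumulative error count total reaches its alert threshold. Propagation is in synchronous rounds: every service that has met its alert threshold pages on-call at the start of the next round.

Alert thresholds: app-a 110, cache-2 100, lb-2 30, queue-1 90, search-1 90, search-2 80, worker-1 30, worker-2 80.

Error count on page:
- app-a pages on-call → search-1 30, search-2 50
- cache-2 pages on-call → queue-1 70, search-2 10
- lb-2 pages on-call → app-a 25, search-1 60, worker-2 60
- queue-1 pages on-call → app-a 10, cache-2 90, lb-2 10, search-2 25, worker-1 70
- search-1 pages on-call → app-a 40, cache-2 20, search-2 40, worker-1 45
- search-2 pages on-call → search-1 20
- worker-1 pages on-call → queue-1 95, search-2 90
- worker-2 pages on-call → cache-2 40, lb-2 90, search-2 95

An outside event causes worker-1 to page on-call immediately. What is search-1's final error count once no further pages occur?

20

Round 1 — worker-1 pages on-call (initial).
  queue-1: +95 → 95 ≥ 90
  search-2: +90 → 90 ≥ 80
Round 2 — queue-1, search-2 page on-call.
  app-a: +10 → 10 < 110
  cache-2: +90 → 90 < 100
  lb-2: +10 → 10 < 30
  search-1: +20 → 20 < 90
No further pages.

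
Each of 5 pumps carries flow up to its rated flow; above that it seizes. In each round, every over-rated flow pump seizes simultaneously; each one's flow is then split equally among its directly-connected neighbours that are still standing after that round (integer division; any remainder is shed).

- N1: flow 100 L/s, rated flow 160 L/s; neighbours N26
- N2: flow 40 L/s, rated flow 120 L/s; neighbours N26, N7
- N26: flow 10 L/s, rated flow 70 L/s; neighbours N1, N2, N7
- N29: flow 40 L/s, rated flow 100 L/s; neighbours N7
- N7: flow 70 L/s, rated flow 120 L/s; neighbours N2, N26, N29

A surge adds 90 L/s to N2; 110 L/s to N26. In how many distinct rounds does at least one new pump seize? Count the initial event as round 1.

Round 1 — N2 at 130 > 120; N26 at 120 > 70. N2, N26 seize.
  N2 sheds 130 L/s to N7: 130 each.
    N7: 70+130 = 200 > 120
  N26 sheds 120 L/s to N1, N7: 60 each.
    N1: 100+60 = 160 ≤ 160
    N7: 200+60 = 260 > 120
Round 2 — N7 seizes.
  N7 sheds 260 L/s to N29: 260 each.
    N29: 40+260 = 300 > 100
Round 3 — N29 seizes.
  N29 sheds 300 L/s: no online neighbours, lost.
No further seizures.

3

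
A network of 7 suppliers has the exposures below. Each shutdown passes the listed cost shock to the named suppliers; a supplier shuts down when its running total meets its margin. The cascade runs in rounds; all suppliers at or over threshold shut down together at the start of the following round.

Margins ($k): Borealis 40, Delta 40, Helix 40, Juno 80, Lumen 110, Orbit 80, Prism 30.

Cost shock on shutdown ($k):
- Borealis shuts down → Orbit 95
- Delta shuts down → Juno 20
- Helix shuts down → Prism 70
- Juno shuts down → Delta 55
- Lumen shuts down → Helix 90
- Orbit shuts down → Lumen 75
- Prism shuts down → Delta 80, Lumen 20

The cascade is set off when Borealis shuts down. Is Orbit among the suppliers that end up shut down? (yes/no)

Round 1 — Borealis shuts down (initial).
  Orbit: +95 → 95 ≥ 80
Round 2 — Orbit shuts down.
  Lumen: +75 → 75 < 110
No further shutdowns.

yes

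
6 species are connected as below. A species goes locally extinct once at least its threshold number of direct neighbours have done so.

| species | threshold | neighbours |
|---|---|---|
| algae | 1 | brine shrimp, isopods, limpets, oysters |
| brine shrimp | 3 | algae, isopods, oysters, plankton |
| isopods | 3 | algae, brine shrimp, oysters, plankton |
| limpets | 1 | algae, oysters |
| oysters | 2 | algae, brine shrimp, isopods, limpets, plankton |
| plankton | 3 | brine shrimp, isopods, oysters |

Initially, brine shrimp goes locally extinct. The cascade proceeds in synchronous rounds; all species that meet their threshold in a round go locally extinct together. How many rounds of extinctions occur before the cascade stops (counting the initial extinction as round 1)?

Round 1 — brine shrimp goes locally extinct (initial).
Round 2 — checking thresholds:
  algae: 1 of 4 neighbours ≥ 1, goes locally extinct.
  isopods: 1 of 4 neighbours < 3, below threshold.
  oysters: 1 of 5 neighbours < 2, below threshold.
  plankton: 1 of 3 neighbours < 3, below threshold.
Round 3 — checking thresholds:
  isopods: 2 of 4 neighbours < 3, below threshold.
  limpets: 1 of 2 neighbours ≥ 1, goes locally extinct.
  oysters: 2 of 5 neighbours ≥ 2, goes locally extinct.
  plankton: 1 of 3 neighbours < 3, below threshold.
Round 4 — checking thresholds:
  isopods: 3 of 4 neighbours ≥ 3, goes locally extinct.
  plankton: 2 of 3 neighbours < 3, below threshold.
Round 5 — checking thresholds:
  plankton: 3 of 3 neighbours ≥ 3, goes locally extinct.
Round 6 — no new extinctions; cascade stops.

5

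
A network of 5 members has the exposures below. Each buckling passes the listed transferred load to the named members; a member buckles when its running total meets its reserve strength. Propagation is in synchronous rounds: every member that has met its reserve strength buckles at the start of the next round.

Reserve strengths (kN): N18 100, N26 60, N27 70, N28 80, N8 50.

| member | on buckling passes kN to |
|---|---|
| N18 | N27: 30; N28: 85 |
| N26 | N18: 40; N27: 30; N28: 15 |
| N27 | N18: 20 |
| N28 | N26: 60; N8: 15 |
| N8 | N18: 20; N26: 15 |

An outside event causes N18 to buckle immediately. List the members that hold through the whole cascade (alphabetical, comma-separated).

N27, N8

Round 1 — N18 buckles (initial).
  N27: +30 → 30 < 70
  N28: +85 → 85 ≥ 80
Round 2 — N28 buckles.
  N26: +60 → 60 ≥ 60
  N8: +15 → 15 < 50
Round 3 — N26 buckles.
  N27: +30 → 60 < 70
No further bucklings.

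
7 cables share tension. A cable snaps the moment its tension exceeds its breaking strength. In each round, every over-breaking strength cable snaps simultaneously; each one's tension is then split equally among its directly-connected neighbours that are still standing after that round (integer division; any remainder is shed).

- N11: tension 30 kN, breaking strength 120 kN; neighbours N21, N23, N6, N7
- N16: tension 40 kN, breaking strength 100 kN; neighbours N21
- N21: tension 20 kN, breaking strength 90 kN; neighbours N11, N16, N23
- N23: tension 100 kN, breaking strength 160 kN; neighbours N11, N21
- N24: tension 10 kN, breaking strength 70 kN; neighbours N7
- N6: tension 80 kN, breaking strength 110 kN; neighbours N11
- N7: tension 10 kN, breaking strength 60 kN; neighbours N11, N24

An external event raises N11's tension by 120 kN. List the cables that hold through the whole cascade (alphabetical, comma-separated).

N16, N21, N23, N24, N7

Round 1 — N11 at 150 > 120. N11 snaps.
  N11 sheds 150 kN to N21, N23, N6, N7: 37 each (2 lost).
    N21: 20+37 = 57 ≤ 90
    N23: 100+37 = 137 ≤ 160
    N6: 80+37 = 117 > 110
    N7: 10+37 = 47 ≤ 60
Round 2 — N6 snaps.
  N6 sheds 117 kN: no online neighbours, lost.
No further breaks.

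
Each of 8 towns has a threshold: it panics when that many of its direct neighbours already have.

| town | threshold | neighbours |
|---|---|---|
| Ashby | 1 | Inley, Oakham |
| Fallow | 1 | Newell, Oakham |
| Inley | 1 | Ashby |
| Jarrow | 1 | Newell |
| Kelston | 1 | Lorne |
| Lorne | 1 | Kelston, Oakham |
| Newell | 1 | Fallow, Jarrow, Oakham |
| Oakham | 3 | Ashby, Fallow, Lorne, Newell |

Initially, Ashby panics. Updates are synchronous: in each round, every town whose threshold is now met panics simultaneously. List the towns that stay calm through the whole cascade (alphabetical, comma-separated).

Fallow, Jarrow, Kelston, Lorne, Newell, Oakham

Round 1 — Ashby panics (initial).
Round 2 — checking thresholds:
  Inley: 1 of 1 neighbours ≥ 1, panics.
  Oakham: 1 of 4 neighbours < 3, below threshold.
Round 3 — no new panics; cascade stops.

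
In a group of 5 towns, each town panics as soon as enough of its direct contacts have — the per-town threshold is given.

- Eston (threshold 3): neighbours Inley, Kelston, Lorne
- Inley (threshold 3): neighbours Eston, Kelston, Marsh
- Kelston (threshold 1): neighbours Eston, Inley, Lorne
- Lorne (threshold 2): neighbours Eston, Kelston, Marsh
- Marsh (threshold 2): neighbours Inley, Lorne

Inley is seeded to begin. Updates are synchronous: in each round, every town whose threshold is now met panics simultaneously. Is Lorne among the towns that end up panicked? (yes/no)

Round 1 — Inley panics (initial).
Round 2 — checking thresholds:
  Eston: 1 of 3 neighbours < 3, holds.
  Kelston: 1 of 3 neighbours ≥ 1, panics.
  Marsh: 1 of 2 neighbours < 2, holds.
Round 3 — no new panics; cascade stops.

no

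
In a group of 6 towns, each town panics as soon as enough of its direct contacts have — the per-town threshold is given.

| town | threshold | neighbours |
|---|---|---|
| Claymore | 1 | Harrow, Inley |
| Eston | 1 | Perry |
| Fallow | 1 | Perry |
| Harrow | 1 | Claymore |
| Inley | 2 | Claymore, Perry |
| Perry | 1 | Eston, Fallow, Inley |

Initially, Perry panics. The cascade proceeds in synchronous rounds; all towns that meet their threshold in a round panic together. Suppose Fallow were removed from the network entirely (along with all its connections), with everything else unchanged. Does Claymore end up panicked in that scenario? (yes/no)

With Fallow removed:
Round 1 — Perry panics (initial).
Round 2 — checking thresholds:
  Eston: 1 of 1 neighbours ≥ 1, panics.
  Inley: 1 of 2 neighbours < 2, holds.
Round 3 — no new panics; cascade stops.

no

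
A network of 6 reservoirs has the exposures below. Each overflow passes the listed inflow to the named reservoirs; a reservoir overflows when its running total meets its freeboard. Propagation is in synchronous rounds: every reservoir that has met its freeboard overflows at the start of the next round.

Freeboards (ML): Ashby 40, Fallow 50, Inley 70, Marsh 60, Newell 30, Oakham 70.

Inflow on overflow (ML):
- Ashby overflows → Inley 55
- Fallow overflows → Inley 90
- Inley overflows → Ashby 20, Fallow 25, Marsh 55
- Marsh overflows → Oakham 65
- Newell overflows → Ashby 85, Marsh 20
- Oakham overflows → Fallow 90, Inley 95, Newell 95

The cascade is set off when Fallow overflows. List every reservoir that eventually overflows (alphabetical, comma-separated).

Round 1 — Fallow overflows (initial).
  Inley: +90 → 90 ≥ 70
Round 2 — Inley overflows.
  Ashby: +20 → 20 < 40
  Marsh: +55 → 55 < 60
No further overflows.

Fallow, Inley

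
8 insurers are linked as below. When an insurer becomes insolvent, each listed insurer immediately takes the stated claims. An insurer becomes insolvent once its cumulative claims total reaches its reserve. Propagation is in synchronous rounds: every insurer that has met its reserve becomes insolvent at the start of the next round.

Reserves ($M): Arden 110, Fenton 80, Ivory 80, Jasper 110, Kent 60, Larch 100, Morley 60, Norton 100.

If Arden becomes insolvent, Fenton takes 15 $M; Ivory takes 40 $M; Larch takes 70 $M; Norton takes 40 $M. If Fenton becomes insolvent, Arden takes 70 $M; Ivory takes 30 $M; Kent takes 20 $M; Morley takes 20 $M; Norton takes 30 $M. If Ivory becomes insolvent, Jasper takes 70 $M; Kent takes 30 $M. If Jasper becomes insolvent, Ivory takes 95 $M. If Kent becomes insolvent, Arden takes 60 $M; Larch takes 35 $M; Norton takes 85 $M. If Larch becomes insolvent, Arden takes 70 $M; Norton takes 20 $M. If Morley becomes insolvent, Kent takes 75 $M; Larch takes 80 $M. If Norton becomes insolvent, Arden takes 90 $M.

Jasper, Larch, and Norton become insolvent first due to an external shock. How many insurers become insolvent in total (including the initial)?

5

Round 1 — Jasper, Larch, Norton become insolvent (initial).
  Arden: +70+90 → 160 ≥ 110
  Ivory: +95 → 95 ≥ 80
Round 2 — Arden, Ivory become insolvent.
  Fenton: +15 → 15 < 80
  Kent: +30 → 30 < 60
No further insolvencies.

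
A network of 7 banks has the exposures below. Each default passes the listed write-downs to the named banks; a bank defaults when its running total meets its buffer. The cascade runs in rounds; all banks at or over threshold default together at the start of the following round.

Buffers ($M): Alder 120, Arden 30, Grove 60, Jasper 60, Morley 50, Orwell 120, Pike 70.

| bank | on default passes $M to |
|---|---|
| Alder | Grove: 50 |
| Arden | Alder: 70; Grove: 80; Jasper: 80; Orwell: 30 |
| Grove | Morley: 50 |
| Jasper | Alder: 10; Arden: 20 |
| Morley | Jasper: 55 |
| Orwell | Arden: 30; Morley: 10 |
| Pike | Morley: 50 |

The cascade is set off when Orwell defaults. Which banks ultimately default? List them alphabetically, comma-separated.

Round 1 — Orwell defaults (initial).
  Arden: +30 → 30 ≥ 30
  Morley: +10 → 10 < 50
Round 2 — Arden defaults.
  Alder: +70 → 70 < 120
  Grove: +80 → 80 ≥ 60
  Jasper: +80 → 80 ≥ 60
Round 3 — Grove, Jasper default.
  Alder: +10 → 80 < 120
  Morley: +50 → 60 ≥ 50
Round 4 — Morley defaults.
No further defaults.

Arden, Grove, Jasper, Morley, Orwell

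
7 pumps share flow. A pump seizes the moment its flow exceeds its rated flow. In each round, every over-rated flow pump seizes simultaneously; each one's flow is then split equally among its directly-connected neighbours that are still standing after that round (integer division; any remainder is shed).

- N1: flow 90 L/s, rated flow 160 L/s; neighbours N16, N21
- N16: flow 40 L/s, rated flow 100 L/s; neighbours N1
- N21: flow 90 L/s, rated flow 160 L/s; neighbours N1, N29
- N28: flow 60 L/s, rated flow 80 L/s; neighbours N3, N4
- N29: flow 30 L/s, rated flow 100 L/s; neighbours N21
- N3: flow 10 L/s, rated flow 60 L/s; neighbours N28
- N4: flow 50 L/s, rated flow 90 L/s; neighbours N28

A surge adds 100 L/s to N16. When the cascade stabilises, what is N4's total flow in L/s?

50

Round 1 — N16 at 140 > 100. N16 seizes.
  N16 sheds 140 L/s to N1: 140 each.
    N1: 90+140 = 230 > 160
Round 2 — N1 seizes.
  N1 sheds 230 L/s to N21: 230 each.
    N21: 90+230 = 320 > 160
Round 3 — N21 seizes.
  N21 sheds 320 L/s to N29: 320 each.
    N29: 30+320 = 350 > 100
Round 4 — N29 seizes.
  N29 sheds 350 L/s: no online neighbours, lost.
No further seizures.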